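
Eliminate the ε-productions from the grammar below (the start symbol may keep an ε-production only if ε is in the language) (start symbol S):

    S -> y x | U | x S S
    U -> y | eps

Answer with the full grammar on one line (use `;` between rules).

S -> y x | U | x S S | x S | x | eps; U -> y

Nullable nonterminals: {S, U}.
ε ∈ L(G) since S is nullable, so keep S → ε.
Expand every rule over subsets of its nullable positions: S → x S S gives x S S | x S | x.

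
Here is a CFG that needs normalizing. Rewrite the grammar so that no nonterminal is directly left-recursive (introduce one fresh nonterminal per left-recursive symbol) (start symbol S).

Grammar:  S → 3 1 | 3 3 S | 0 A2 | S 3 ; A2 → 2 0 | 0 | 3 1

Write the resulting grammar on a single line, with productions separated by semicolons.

S is directly left-recursive.
For S: α = {3}, β = {3 1, 3 3 S, 0 A2}. Rewrite as S → β S' and S' → α S' | ε.

S → 3 1 S' | 3 3 S S' | 0 A2 S'; A2 → 2 0 | 0 | 3 1; S' → 3 S' | ε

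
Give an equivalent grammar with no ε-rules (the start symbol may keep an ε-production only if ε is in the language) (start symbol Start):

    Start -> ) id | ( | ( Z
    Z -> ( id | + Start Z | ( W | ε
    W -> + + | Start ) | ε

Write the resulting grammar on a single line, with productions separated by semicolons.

Nullable nonterminals: {W, Z}.
ε ∉ L(G), so no ε-production is kept.
For each production, add variants omitting each subset of nullable occurrences: Z → + Start Z gives + Start Z | + Start. Z → ( W gives ( W | (.

Start -> ) id | ( | ( Z; Z -> ( id | + Start Z | + Start | ( W | (; W -> + + | Start )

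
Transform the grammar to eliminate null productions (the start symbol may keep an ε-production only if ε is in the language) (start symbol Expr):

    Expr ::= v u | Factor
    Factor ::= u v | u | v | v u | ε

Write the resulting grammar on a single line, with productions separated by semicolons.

Expr ::= v u | Factor | ε; Factor ::= u v | u | v | v u

Nullable nonterminals: {Expr, Factor}.
ε ∈ L(G) since Expr is nullable, so keep Expr → ε.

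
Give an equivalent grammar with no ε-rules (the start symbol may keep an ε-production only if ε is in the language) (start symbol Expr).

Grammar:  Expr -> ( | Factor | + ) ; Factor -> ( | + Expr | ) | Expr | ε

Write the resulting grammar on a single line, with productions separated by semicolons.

Expr -> ( | Factor | + ) | ε; Factor -> ( | + Expr | + | ) | Expr

Nullable set = {Expr, Factor}.
ε ∈ L(G) since Expr is nullable, so keep Expr → ε.
For each production, add variants omitting each subset of nullable occurrences: Factor → + Expr gives + Expr | +.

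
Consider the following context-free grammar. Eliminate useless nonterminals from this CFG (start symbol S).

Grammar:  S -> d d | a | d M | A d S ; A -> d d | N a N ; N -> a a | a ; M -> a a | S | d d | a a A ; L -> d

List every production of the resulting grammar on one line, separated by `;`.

S -> d d | a | d M | A d S; A -> d d | N a N; N -> a a | a; M -> a a | S | d d | a a A

Generating nonterminals: {A, L, M, N, S}.
Reachable from S after that: {A, M, N, S}.
Removed useless symbols: {L} and every production mentioning them.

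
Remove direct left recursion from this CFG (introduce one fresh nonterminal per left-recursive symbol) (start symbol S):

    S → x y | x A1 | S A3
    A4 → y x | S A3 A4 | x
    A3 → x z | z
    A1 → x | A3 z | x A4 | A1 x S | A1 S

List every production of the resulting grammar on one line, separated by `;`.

S, A1 are directly left-recursive.
For S: α = {A3}, β = {x y, x A1}. Rewrite as S → β S' and S' → α S' | ε.
For A1: α = {x S, S}, β = {x, A3 z, x A4}. Rewrite as A1 → β A1' and A1' → α A1' | ε.

S → x y S' | x A1 S'; A4 → y x | S A3 A4 | x; A3 → x z | z; A1 → x A1' | A3 z A1' | x A4 A1'; S' → A3 S' | ε; A1' → x S A1' | S A1' | ε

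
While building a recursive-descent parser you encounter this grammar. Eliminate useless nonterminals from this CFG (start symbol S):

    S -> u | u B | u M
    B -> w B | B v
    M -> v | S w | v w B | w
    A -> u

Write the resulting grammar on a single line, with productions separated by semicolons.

Generating nonterminals: {A, M, S}.
Reachable from S after that: {M, S}.
Removed useless symbols: {A, B} and every production mentioning them.

S -> u | u M; M -> v | S w | w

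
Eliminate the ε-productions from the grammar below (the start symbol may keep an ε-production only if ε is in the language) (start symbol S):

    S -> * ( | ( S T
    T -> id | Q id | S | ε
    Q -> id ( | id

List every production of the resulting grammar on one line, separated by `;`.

Nullable set = {T}.
ε ∉ L(G), so no ε-production is kept.
Add the nullable-subset variants: S → ( S T gives ( S T | ( S.

S -> * ( | ( S T | ( S; T -> id | Q id | S; Q -> id ( | id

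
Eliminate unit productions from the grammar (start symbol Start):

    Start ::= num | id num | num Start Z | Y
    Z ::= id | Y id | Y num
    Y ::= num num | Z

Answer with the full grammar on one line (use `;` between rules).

Start ::= id | Y id | Y num | num | id num | num Start Z | num num; Z ::= id | Y id | Y num; Y ::= id | Y id | Y num | num num

Unit pairs: Start ⇒* {Y, Z}; Y ⇒* {Z}.
For each unit pair (A, B), copy every non-unit production of B to A, then drop all unit productions.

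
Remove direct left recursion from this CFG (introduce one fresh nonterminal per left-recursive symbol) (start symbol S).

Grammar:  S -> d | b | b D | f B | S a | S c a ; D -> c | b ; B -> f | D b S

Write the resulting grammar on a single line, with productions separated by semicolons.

S -> d S' | b S' | b D S' | f B S'; D -> c | b; B -> f | D b S; S' -> a S' | c a S' | ε

S is directly left-recursive.
For S: α = {a, c a}, β = {d, b, b D, f B}. Rewrite as S → β S' and S' → α S' | ε.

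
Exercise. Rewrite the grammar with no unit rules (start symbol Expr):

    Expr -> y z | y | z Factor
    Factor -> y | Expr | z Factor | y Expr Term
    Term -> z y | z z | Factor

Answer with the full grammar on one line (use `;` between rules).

Unit pairs: Factor ⇒* {Expr}; Term ⇒* {Expr, Factor}.
Replace each nonterminal's rules with the union of the non-unit rules of every nonterminal it unit-derives.

Expr -> y z | y | z Factor; Factor -> y | z Factor | y Expr Term | y z; Term -> z y | z z | y | z Factor | y Expr Term | y z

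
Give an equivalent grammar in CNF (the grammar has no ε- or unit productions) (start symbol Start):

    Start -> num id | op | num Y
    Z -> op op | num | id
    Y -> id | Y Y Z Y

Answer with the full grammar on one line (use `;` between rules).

Start -> X1 X2 | op | X1 Y; Z -> X3 X3 | num | id; Y -> id | Y Y1; X1 -> num; X2 -> id; X3 -> op; Y1 -> Y Y2; Y2 -> Z Y

Introduce a nonterminal for each terminal appearing in a rule of length ≥ 2: X1 → num, X2 → id, X3 → op.
Binarize each right-hand side of length ≥ 3 by chaining fresh nonterminals (Y1, Y2, …): affected rules were Y → Y Y Z Y.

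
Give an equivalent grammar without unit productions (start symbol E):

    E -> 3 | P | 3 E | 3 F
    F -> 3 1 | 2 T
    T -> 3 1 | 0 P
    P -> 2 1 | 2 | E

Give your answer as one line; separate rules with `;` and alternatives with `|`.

E -> 3 | 3 E | 3 F | 2 1 | 2; F -> 3 1 | 2 T; T -> 3 1 | 0 P; P -> 3 | 3 E | 3 F | 2 1 | 2

Unit pairs: E ⇒* {P}; P ⇒* {E}.
For each unit pair (A, B), copy every non-unit production of B to A, then drop all unit productions.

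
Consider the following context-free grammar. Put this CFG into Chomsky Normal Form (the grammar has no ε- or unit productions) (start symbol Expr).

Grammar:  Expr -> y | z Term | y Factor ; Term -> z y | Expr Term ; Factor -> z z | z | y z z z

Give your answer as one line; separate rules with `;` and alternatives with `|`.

Expr -> y | X1 Term | X2 Factor; Term -> X1 X2 | Expr Term; Factor -> X1 X1 | z | X2 Y1; X1 -> z; X2 -> y; Y1 -> X1 Y2; Y2 -> X1 X1

Introduce a nonterminal for each terminal appearing in a rule of length ≥ 2: X1 → z, X2 → y.
Binarize each right-hand side of length ≥ 3 by chaining fresh nonterminals (Y1, Y2, …): affected rules were Factor → X2 X1 X1 X1.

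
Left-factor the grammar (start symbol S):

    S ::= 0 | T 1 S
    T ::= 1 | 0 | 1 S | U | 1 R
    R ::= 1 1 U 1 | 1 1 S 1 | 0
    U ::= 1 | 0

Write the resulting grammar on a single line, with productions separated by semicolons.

T has alternatives sharing prefix '1': factor to T → 1 T' with T' → ε | S | R.
R has alternatives sharing prefix '1 1': factor to R → 1 1 R' with R' → U 1 | S 1.

S ::= 0 | T 1 S; T ::= 0 | U | 1 T'; R ::= 0 | 1 1 R'; U ::= 1 | 0; T' ::= ε | S | R; R' ::= U 1 | S 1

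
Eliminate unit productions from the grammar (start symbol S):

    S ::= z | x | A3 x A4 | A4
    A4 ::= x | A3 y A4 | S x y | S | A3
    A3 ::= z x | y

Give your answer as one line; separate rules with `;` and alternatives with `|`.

Unit pairs: A4 ⇒* {A3, S}; S ⇒* {A3, A4}.
For every A with A ⇒* B via unit rules, add B's non-unit alternatives to A; then delete every rule of the form X → Y.

S ::= x | A3 y A4 | S x y | z | A3 x A4 | z x | y; A4 ::= x | A3 y A4 | S x y | z | A3 x A4 | z x | y; A3 ::= z x | y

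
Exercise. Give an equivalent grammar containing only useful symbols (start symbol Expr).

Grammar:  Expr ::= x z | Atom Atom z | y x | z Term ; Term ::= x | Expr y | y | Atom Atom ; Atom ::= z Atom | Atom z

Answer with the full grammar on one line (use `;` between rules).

Expr ::= x z | y x | z Term; Term ::= x | Expr y | y

Generating nonterminals: {Expr, Term}.
Reachable from Expr after that: {Expr, Term}.
Removed useless symbols: {Atom} and every production mentioning them.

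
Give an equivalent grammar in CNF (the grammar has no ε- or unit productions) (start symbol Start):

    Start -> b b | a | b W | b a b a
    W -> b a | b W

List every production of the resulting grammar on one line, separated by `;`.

Introduce a nonterminal for each terminal appearing in a rule of length ≥ 2: X1 → b, X2 → a.
Binarize each right-hand side of length ≥ 3 by chaining fresh nonterminals (Y1, Y2, …): affected rules were Start → X1 X2 X1 X2.

Start -> X1 X1 | a | X1 W | X1 Y1; W -> X1 X2 | X1 W; X1 -> b; X2 -> a; Y1 -> X2 Y2; Y2 -> X1 X2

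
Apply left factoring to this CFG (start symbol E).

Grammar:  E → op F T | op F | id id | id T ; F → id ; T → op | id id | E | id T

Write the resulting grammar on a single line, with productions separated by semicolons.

E has alternatives sharing prefix 'op F': factor to E → op F E' with E' → T | ε.
E has alternatives sharing prefix 'id': factor to E → id E'' with E'' → id | T.
T has alternatives sharing prefix 'id': factor to T → id T' with T' → id | T.

E → op F E' | id E''; F → id; T → op | E | id T'; E' → T | ε; E'' → id | T; T' → id | T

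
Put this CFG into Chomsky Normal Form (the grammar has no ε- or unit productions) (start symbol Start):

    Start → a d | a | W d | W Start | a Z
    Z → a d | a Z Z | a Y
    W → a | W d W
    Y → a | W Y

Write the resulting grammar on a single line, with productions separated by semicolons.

Introduce a nonterminal for each terminal appearing in a rule of length ≥ 2: X1 → a, X2 → d.
Binarize each right-hand side of length ≥ 3 by chaining fresh nonterminals (Y1, Y2, …): affected rules were Z → X1 Z Z; W → W X2 W.

Start → X1 X2 | a | W X2 | W Start | X1 Z; Z → X1 X2 | X1 Y1 | X1 Y; W → a | W Y2; Y → a | W Y; X1 → a; X2 → d; Y1 → Z Z; Y2 → X2 W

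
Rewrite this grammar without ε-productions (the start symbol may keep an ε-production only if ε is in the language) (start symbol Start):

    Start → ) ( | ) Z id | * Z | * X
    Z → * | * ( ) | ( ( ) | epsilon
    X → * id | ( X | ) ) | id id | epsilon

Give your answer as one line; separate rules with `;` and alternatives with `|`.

Start → ) ( | ) Z id | ) id | * Z | * | * X; Z → * | * ( ) | ( ( ); X → * id | ( X | ( | ) ) | id id

Nullable nonterminals: {X, Z}.
ε ∉ L(G), so no ε-production is kept.
For each production, add variants omitting each subset of nullable occurrences: Start → ) Z id gives ) Z id | ) id. Start → * Z gives * Z | *. X → ( X gives ( X | (.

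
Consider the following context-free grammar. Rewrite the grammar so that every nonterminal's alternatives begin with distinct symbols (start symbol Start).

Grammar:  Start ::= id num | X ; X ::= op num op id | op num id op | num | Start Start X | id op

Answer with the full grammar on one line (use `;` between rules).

Start ::= id num | X; X ::= num | Start Start X | id op | op num X1; X1 ::= op id | id op

X has alternatives sharing prefix 'op num': factor to X → op num X1 with X1 → op id | id op.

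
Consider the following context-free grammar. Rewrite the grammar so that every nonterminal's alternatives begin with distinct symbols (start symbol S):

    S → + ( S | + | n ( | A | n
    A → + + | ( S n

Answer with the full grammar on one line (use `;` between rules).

S → A | + S' | n S''; A → + + | ( S n; S' → ( S | ε; S'' → ( | ε

S has alternatives sharing prefix '+': factor to S → + S' with S' → ( S | ε.
S has alternatives sharing prefix 'n': factor to S → n S'' with S'' → ( | ε.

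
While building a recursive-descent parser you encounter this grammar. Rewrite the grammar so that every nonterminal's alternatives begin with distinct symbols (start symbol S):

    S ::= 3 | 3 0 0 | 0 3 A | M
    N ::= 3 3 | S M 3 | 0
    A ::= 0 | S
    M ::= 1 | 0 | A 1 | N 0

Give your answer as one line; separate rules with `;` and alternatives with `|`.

S has alternatives sharing prefix '3': factor to S → 3 S' with S' → ε | 0 0.

S ::= 0 3 A | M | 3 S'; N ::= 3 3 | S M 3 | 0; A ::= 0 | S; M ::= 1 | 0 | A 1 | N 0; S' ::= ε | 0 0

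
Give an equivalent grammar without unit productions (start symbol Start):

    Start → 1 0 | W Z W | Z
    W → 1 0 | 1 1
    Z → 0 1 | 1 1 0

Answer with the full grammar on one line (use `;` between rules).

Start → 0 1 | 1 1 0 | 1 0 | W Z W; W → 1 0 | 1 1; Z → 0 1 | 1 1 0

Unit pairs: Start ⇒* {Z}.
For each unit pair (A, B), copy every non-unit production of B to A, then drop all unit productions.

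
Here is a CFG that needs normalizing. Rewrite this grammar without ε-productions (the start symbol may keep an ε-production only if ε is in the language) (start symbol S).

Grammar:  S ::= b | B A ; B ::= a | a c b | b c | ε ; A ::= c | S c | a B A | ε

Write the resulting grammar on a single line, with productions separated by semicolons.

S ::= b | B A | B | A | ε; B ::= a | a c b | b c; A ::= c | S c | a B A | a B | a A | a

Nullable set = {A, B, S}.
ε ∈ L(G) since S is nullable, so keep S → ε.
Add the nullable-subset variants: S → B A gives B A | B | A. A → a B A gives a B A | a B | a A | a.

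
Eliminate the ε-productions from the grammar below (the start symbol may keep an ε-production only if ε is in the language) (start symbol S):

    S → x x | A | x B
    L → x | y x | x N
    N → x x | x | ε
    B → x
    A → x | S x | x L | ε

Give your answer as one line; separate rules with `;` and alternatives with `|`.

Nullable set = {A, N, S}.
ε ∈ L(G) since S is nullable, so keep S → ε.

S → x x | A | x B | ε; L → x | y x | x N; N → x x | x; B → x; A → x | S x | x L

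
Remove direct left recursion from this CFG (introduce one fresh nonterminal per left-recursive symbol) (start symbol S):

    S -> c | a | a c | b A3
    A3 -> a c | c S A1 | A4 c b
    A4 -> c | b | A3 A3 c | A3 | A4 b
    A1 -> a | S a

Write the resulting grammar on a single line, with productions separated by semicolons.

Left recursion appears on A4.
For A4: α = {b}, β = {c, b, A3 A3 c, A3}. Rewrite as A4 → β A4' and A4' → α A4' | ε.

S -> c | a | a c | b A3; A3 -> a c | c S A1 | A4 c b; A4 -> c A4' | b A4' | A3 A3 c A4' | A3 A4'; A1 -> a | S a; A4' -> b A4' | ε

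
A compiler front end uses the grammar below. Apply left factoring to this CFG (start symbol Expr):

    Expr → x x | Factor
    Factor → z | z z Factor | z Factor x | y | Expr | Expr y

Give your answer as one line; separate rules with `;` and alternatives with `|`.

Factor has alternatives sharing prefix 'z': factor to Factor → z Factor1 with Factor1 → ε | z Factor | Factor x.
Factor has alternatives sharing prefix 'Expr': factor to Factor → Expr Factor2 with Factor2 → ε | y.

Expr → x x | Factor; Factor → y | z Factor1 | Expr Factor2; Factor1 → eps | z Factor | Factor x; Factor2 → eps | y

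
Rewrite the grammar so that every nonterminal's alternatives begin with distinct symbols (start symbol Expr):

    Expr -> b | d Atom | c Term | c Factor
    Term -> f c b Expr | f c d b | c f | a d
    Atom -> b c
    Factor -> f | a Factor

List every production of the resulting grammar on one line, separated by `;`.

Expr -> b | d Atom | c Expr1; Term -> c f | a d | f c Term1; Atom -> b c; Factor -> f | a Factor; Expr1 -> Term | Factor; Term1 -> b Expr | d b

Expr has alternatives sharing prefix 'c': factor to Expr → c Expr1 with Expr1 → Term | Factor.
Term has alternatives sharing prefix 'f c': factor to Term → f c Term1 with Term1 → b Expr | d b.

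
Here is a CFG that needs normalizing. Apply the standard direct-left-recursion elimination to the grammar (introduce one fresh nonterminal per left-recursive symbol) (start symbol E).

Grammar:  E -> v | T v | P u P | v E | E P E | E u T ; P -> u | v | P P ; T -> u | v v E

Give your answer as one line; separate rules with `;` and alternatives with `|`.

E -> v E' | T v E' | P u P E' | v E E'; P -> u P' | v P'; T -> u | v v E; E' -> P E E' | u T E' | ε; P' -> P P' | ε

Left recursion appears on E, P.
For E: α = {P E, u T}, β = {v, T v, P u P, v E}. Rewrite as E → β E' and E' → α E' | ε.
For P: α = {P}, β = {u, v}. Rewrite as P → β P' and P' → α P' | ε.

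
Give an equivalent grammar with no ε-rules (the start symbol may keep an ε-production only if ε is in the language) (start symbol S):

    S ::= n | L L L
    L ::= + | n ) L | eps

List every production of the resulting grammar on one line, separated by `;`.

The nullable symbols are {L, S}.
ε ∈ L(G) since S is nullable, so keep S → ε.
For each production, add variants omitting each subset of nullable occurrences: S → L L L gives L L L | L L | L. L → n ) L gives n ) L | n ).

S ::= n | L L L | L L | L | ε; L ::= + | n ) L | n )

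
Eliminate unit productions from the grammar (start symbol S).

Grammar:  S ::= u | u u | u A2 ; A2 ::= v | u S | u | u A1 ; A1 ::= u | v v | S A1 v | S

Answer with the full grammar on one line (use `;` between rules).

S ::= u | u u | u A2; A2 ::= v | u S | u | u A1; A1 ::= u | v v | S A1 v | u u | u A2

Unit pairs: A1 ⇒* {S}.
For every A with A ⇒* B via unit rules, add B's non-unit alternatives to A; then delete every rule of the form X → Y.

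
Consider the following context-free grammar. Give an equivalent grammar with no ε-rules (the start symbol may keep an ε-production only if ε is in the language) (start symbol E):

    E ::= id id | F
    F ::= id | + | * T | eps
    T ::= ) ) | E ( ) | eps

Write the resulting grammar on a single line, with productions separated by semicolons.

The nullable symbols are {E, F, T}.
ε ∈ L(G) since E is nullable, so keep E → ε.
Add the nullable-subset variants: F → * T gives * T | *. T → E ( ) gives E ( ) | ( ).

E ::= id id | F | ε; F ::= id | + | * T | *; T ::= ) ) | E ( ) | ( )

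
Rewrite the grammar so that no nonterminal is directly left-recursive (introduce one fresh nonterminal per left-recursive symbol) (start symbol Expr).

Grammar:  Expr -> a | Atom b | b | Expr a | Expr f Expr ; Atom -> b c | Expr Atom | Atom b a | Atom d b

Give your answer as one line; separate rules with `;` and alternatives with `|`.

Expr -> a Expr1 | Atom b Expr1 | b Expr1; Atom -> b c Atom1 | Expr Atom Atom1; Expr1 -> a Expr1 | f Expr Expr1 | eps; Atom1 -> b a Atom1 | d b Atom1 | eps

Expr, Atom are directly left-recursive.
For Expr: α = {a, f Expr}, β = {a, Atom b, b}. Rewrite as Expr → β Expr1 and Expr1 → α Expr1 | ε.
For Atom: α = {b a, d b}, β = {b c, Expr Atom}. Rewrite as Atom → β Atom1 and Atom1 → α Atom1 | ε.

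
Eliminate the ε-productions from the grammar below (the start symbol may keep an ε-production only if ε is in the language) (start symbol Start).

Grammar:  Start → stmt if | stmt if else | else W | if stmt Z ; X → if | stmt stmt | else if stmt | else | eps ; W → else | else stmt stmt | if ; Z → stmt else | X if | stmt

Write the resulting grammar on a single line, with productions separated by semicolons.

Start → stmt if | stmt if else | else W | if stmt Z; X → if | stmt stmt | else if stmt | else; W → else | else stmt stmt | if; Z → stmt else | X if | if | stmt

The nullable symbols are {X}.
ε ∉ L(G), so no ε-production is kept.
Add the nullable-subset variants: Z → X if gives X if | if.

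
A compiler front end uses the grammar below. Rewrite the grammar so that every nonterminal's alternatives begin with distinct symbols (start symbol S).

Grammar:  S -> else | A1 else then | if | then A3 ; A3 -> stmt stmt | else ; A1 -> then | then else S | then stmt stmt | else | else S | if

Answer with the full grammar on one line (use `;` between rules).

A1 has alternatives sharing prefix 'then': factor to A1 → then A1' with A1' → ε | else S | stmt stmt.
A1 has alternatives sharing prefix 'else': factor to A1 → else A1'' with A1'' → ε | S.

S -> else | A1 else then | if | then A3; A3 -> stmt stmt | else; A1 -> if | then A1' | else A1''; A1' -> ε | else S | stmt stmt; A1'' -> ε | S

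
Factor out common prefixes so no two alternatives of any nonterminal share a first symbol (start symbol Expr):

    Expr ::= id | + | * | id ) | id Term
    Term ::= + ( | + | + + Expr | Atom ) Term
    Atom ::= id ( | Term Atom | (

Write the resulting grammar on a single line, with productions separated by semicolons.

Expr has alternatives sharing prefix 'id': factor to Expr → id Expr1 with Expr1 → ε | ) | Term.
Term has alternatives sharing prefix '+': factor to Term → + Term1 with Term1 → ( | ε | + Expr.

Expr ::= + | * | id Expr1; Term ::= Atom ) Term | + Term1; Atom ::= id ( | Term Atom | (; Expr1 ::= eps | ) | Term; Term1 ::= ( | eps | + Expr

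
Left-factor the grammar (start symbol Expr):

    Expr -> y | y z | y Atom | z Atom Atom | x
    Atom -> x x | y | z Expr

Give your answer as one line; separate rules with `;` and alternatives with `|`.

Expr -> z Atom Atom | x | y Expr1; Atom -> x x | y | z Expr; Expr1 -> ε | z | Atom

Expr has alternatives sharing prefix 'y': factor to Expr → y Expr1 with Expr1 → ε | z | Atom.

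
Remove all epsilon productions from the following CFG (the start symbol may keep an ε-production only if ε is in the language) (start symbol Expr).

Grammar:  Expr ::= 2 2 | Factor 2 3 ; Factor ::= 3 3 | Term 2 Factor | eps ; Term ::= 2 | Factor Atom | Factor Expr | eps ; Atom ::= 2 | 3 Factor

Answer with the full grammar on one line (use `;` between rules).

Expr ::= 2 2 | Factor 2 3 | 2 3; Factor ::= 3 3 | Term 2 Factor | Term 2 | 2 Factor | 2; Term ::= 2 | Factor Atom | Atom | Factor Expr | Expr; Atom ::= 2 | 3 Factor | 3

The nullable symbols are {Factor, Term}.
ε ∉ L(G), so no ε-production is kept.
Add the nullable-subset variants: Expr → Factor 2 3 gives Factor 2 3 | 2 3. Factor → Term 2 Factor gives Term 2 Factor | Term 2 | 2 Factor | 2. Term → Factor Atom gives Factor Atom | Atom. Term → Factor Expr gives Factor Expr | Expr.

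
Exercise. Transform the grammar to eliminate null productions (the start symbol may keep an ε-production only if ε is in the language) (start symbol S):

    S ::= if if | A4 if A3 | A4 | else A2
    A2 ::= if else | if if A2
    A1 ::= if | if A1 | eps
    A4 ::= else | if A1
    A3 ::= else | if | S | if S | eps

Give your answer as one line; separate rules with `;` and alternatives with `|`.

S ::= if if | A4 if A3 | A4 if | A4 | else A2; A2 ::= if else | if if A2; A1 ::= if | if A1; A4 ::= else | if A1 | if; A3 ::= else | if | S | if S

The nullable symbols are {A1, A3}.
ε ∉ L(G), so no ε-production is kept.
Add the nullable-subset variants: S → A4 if A3 gives A4 if A3 | A4 if. A4 → if A1 gives if A1 | if.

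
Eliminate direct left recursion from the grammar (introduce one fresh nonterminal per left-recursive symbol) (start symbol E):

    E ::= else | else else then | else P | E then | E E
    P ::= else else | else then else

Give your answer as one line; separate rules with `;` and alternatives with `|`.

E ::= else E' | else else then E' | else P E'; P ::= else else | else then else; E' ::= then E' | E E' | eps

Left recursion appears on E.
For E: α = {then, E}, β = {else, else else then, else P}. Rewrite as E → β E' and E' → α E' | ε.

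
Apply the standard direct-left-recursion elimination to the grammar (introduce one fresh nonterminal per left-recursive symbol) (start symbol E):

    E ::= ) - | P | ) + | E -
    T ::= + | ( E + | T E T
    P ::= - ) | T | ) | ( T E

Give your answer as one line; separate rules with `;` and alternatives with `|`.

Left recursion appears on E, T.
For E: α = {-}, β = {) -, P, ) +}. Rewrite as E → β E' and E' → α E' | ε.
For T: α = {E T}, β = {+, ( E +}. Rewrite as T → β T' and T' → α T' | ε.

E ::= ) - E' | P E' | ) + E'; T ::= + T' | ( E + T'; P ::= - ) | T | ) | ( T E; E' ::= - E' | ε; T' ::= E T T' | ε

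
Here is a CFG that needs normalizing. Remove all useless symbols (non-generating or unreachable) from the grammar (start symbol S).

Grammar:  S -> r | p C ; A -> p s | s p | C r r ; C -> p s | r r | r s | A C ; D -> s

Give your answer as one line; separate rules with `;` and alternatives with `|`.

Generating nonterminals: {A, C, D, S}.
Reachable from S after that: {A, C, S}.
Removed useless symbols: {D} and every production mentioning them.

S -> r | p C; A -> p s | s p | C r r; C -> p s | r r | r s | A C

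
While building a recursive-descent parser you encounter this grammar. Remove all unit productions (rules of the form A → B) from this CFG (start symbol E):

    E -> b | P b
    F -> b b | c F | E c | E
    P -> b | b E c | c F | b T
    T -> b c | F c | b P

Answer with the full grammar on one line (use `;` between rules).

Unit pairs: F ⇒* {E}.
For each unit pair (A, B), copy every non-unit production of B to A, then drop all unit productions.

E -> b | P b; F -> b | P b | b b | c F | E c; P -> b | b E c | c F | b T; T -> b c | F c | b P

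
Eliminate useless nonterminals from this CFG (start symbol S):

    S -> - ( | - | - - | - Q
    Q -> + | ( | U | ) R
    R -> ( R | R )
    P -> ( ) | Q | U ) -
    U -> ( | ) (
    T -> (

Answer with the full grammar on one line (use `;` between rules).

S -> - ( | - | - - | - Q; Q -> + | ( | U; U -> ( | ) (

Generating nonterminals: {P, Q, S, T, U}.
Reachable from S after that: {Q, S, U}.
Removed useless symbols: {P, R, T} and every production mentioning them.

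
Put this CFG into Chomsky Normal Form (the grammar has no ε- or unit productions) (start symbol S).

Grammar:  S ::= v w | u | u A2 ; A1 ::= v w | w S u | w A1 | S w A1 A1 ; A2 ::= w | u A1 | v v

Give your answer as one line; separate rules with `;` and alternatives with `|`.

Introduce a nonterminal for each terminal appearing in a rule of length ≥ 2: X1 → v, X2 → w, X3 → u.
Binarize each right-hand side of length ≥ 3 by chaining fresh nonterminals (Y1, Y2, …): affected rules were A1 → X2 S X3; A1 → S X2 A1 A1.

S ::= X1 X2 | u | X3 A2; A1 ::= X1 X2 | X2 Y1 | X2 A1 | S Y2; A2 ::= w | X3 A1 | X1 X1; X1 ::= v; X2 ::= w; X3 ::= u; Y1 ::= S X3; Y2 ::= X2 Y3; Y3 ::= A1 A1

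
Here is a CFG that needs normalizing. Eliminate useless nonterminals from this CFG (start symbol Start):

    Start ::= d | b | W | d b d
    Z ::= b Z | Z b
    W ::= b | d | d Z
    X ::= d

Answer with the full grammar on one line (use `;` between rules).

Start ::= d | b | W | d b d; W ::= b | d

Generating nonterminals: {Start, W, X}.
Reachable from Start after that: {Start, W}.
Removed useless symbols: {X, Z} and every production mentioning them.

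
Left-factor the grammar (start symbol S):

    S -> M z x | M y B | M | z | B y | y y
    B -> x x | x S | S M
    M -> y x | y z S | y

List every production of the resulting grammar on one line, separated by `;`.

S -> z | B y | y y | M S'; B -> S M | x B'; M -> y M'; S' -> z x | y B | eps; B' -> x | S; M' -> x | z S | eps

S has alternatives sharing prefix 'M': factor to S → M S' with S' → z x | y B | ε.
B has alternatives sharing prefix 'x': factor to B → x B' with B' → x | S.
M has alternatives sharing prefix 'y': factor to M → y M' with M' → x | z S | ε.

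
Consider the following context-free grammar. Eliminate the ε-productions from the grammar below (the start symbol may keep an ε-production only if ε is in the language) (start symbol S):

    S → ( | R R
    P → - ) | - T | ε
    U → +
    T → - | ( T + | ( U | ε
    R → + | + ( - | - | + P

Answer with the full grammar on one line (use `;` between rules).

The nullable symbols are {P, T}.
ε ∉ L(G), so no ε-production is kept.
Expand every rule over subsets of its nullable positions: P → - T gives - T | -. T → ( T + gives ( T + | ( +.

S → ( | R R; P → - ) | - T | -; U → +; T → - | ( T + | ( + | ( U; R → + | + ( - | - | + P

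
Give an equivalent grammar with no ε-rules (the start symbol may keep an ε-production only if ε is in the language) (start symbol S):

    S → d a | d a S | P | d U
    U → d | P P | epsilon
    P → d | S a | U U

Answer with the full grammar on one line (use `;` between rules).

Nullable nonterminals: {P, S, U}.
ε ∈ L(G) since S is nullable, so keep S → ε.
Add the nullable-subset variants: S → d U gives d U | d. U → P P gives P P | P. P → S a gives S a | a. P → U U gives U U | U.

S → d a | d a S | P | d U | d | ε; U → d | P P | P; P → d | S a | a | U U | U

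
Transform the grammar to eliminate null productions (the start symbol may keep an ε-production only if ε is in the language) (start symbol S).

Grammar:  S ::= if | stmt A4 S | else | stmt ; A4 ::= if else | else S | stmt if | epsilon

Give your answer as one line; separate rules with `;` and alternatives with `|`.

S ::= if | stmt A4 S | stmt S | else | stmt; A4 ::= if else | else S | stmt if

Nullable nonterminals: {A4}.
ε ∉ L(G), so no ε-production is kept.
Add the nullable-subset variants: S → stmt A4 S gives stmt A4 S | stmt S.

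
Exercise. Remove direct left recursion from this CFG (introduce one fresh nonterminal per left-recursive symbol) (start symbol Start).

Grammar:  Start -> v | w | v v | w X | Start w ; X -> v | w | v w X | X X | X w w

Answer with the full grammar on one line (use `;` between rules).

Start, X are directly left-recursive.
For Start: α = {w}, β = {v, w, v v, w X}. Rewrite as Start → β Start1 and Start1 → α Start1 | ε.
For X: α = {X, w w}, β = {v, w, v w X}. Rewrite as X → β X1 and X1 → α X1 | ε.

Start -> v Start1 | w Start1 | v v Start1 | w X Start1; X -> v X1 | w X1 | v w X X1; Start1 -> w Start1 | ε; X1 -> X X1 | w w X1 | ε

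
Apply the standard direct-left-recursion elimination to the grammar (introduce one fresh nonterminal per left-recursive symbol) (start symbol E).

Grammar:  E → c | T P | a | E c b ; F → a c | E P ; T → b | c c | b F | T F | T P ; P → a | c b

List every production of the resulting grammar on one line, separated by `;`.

E → c E' | T P E' | a E'; F → a c | E P; T → b T' | c c T' | b F T'; P → a | c b; E' → c b E' | eps; T' → F T' | P T' | eps

Directly left-recursive nonterminals: E, T.
For E: α = {c b}, β = {c, T P, a}. Rewrite as E → β E' and E' → α E' | ε.
For T: α = {F, P}, β = {b, c c, b F}. Rewrite as T → β T' and T' → α T' | ε.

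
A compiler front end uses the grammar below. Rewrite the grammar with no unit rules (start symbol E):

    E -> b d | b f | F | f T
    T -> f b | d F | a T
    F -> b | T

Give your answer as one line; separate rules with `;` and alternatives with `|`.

Unit pairs: E ⇒* {F, T}; F ⇒* {T}.
For every A with A ⇒* B via unit rules, add B's non-unit alternatives to A; then delete every rule of the form X → Y.

E -> b d | b f | f T | b | f b | d F | a T; T -> f b | d F | a T; F -> b | f b | d F | a T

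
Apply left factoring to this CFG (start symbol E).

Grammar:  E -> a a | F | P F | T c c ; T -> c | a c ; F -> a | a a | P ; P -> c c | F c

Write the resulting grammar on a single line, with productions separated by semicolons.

F has alternatives sharing prefix 'a': factor to F → a F' with F' → ε | a.

E -> a a | F | P F | T c c; T -> c | a c; F -> P | a F'; P -> c c | F c; F' -> ε | a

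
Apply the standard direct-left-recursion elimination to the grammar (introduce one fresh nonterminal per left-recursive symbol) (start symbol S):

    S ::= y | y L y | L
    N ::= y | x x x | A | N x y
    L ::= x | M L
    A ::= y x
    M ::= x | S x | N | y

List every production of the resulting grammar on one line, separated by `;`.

S ::= y | y L y | L; N ::= y N' | x x x N' | A N'; L ::= x | M L; A ::= y x; M ::= x | S x | N | y; N' ::= x y N' | ε

Directly left-recursive nonterminal: N.
For N: α = {x y}, β = {y, x x x, A}. Rewrite as N → β N' and N' → α N' | ε.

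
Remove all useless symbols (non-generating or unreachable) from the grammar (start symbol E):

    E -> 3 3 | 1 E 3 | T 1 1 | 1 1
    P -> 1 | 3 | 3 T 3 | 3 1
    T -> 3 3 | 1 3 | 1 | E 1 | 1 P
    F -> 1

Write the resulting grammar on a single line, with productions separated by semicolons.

Generating nonterminals: {E, F, P, T}.
Reachable from E after that: {E, P, T}.
Removed useless symbols: {F} and every production mentioning them.

E -> 3 3 | 1 E 3 | T 1 1 | 1 1; P -> 1 | 3 | 3 T 3 | 3 1; T -> 3 3 | 1 3 | 1 | E 1 | 1 P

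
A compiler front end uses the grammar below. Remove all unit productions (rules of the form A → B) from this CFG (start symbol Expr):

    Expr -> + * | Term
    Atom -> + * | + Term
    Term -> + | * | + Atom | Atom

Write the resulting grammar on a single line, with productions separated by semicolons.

Unit pairs: Expr ⇒* {Atom, Term}; Term ⇒* {Atom}.
Replace each nonterminal's rules with the union of the non-unit rules of every nonterminal it unit-derives.

Expr -> + | * | + Atom | + * | + Term; Atom -> + * | + Term; Term -> + | * | + Atom | + * | + Term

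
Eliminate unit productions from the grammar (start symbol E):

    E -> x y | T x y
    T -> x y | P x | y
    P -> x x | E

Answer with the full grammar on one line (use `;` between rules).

E -> x y | T x y; T -> x y | P x | y; P -> x y | T x y | x x

Unit pairs: P ⇒* {E}.
For each unit pair (A, B), copy every non-unit production of B to A, then drop all unit productions.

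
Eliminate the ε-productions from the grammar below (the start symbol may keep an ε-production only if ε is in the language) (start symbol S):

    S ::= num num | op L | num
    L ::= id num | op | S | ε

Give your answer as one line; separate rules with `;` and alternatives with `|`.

S ::= num num | op L | op | num; L ::= id num | op | S

Nullable nonterminals: {L}.
ε ∉ L(G), so no ε-production is kept.
Expand every rule over subsets of its nullable positions: S → op L gives op L | op.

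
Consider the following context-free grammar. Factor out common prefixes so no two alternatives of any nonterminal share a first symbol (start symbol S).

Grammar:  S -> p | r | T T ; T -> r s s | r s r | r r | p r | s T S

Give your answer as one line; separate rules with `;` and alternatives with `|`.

S -> p | r | T T; T -> p r | s T S | r T'; T' -> r | s T''; T'' -> s | r

T has alternatives sharing prefix 'r': factor to T → r T' with T' → s s | s r | r.
T' has alternatives sharing prefix 's': factor to T' → s T'' with T'' → s | r.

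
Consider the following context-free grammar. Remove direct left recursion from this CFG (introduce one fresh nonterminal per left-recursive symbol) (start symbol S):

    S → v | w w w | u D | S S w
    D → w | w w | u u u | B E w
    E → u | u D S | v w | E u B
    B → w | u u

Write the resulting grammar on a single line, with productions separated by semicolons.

Left recursion appears on S, E.
For S: α = {S w}, β = {v, w w w, u D}. Rewrite as S → β S' and S' → α S' | ε.
For E: α = {u B}, β = {u, u D S, v w}. Rewrite as E → β E' and E' → α E' | ε.

S → v S' | w w w S' | u D S'; D → w | w w | u u u | B E w; E → u E' | u D S E' | v w E'; B → w | u u; S' → S w S' | ε; E' → u B E' | ε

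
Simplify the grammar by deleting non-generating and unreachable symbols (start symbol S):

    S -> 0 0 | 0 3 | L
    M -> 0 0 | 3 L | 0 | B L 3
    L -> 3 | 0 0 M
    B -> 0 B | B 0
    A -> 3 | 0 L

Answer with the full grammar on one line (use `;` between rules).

S -> 0 0 | 0 3 | L; M -> 0 0 | 3 L | 0; L -> 3 | 0 0 M

Generating nonterminals: {A, L, M, S}.
Reachable from S after that: {L, M, S}.
Removed useless symbols: {A, B} and every production mentioning them.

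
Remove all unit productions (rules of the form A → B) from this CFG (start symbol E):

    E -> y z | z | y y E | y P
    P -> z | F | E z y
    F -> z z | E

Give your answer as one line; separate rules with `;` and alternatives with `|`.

E -> y z | z | y y E | y P; P -> y z | z | y y E | y P | z z | E z y; F -> y z | z | y y E | y P | z z

Unit pairs: F ⇒* {E}; P ⇒* {E, F}.
For every A with A ⇒* B via unit rules, add B's non-unit alternatives to A; then delete every rule of the form X → Y.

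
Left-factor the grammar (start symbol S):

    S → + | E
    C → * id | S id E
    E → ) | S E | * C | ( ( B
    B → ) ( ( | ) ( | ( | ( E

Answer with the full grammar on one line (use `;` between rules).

S → + | E; C → * id | S id E; E → ) | S E | * C | ( ( B; B → ) ( B' | ( B''; B' → ( | ε; B'' → ε | E

B has alternatives sharing prefix ') (': factor to B → ) ( B' with B' → ( | ε.
B has alternatives sharing prefix '(': factor to B → ( B'' with B'' → ε | E.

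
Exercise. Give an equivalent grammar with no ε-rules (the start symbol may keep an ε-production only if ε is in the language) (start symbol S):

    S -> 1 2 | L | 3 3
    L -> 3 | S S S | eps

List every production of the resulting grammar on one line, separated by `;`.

The nullable symbols are {L, S}.
ε ∈ L(G) since S is nullable, so keep S → ε.
Add the nullable-subset variants: L → S S S gives S S S | S S | S.

S -> 1 2 | L | 3 3 | ε; L -> 3 | S S S | S S | S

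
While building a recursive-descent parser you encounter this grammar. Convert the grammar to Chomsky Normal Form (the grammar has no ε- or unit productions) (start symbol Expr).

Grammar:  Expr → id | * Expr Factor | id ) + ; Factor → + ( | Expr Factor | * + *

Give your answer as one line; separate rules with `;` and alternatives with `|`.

Introduce a nonterminal for each terminal appearing in a rule of length ≥ 2: X1 → *, X2 → id, X3 → ), X4 → +, X5 → (.
Binarize each right-hand side of length ≥ 3 by chaining fresh nonterminals (Y1, Y2, …): affected rules were Expr → X1 Expr Factor; Expr → X2 X3 X4; Factor → X1 X4 X1.

Expr → id | X1 Y1 | X2 Y2; Factor → X4 X5 | Expr Factor | X1 Y3; X1 → *; X2 → id; X3 → ); X4 → +; X5 → (; Y1 → Expr Factor; Y2 → X3 X4; Y3 → X4 X1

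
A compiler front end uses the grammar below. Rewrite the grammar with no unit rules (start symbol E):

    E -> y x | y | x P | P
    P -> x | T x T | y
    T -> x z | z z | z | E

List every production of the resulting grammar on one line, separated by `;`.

E -> y x | y | x P | x | T x T; P -> x | T x T | y; T -> y x | y | x P | x | T x T | x z | z z | z

Unit pairs: E ⇒* {P}; T ⇒* {E, P}.
Replace each nonterminal's rules with the union of the non-unit rules of every nonterminal it unit-derives.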